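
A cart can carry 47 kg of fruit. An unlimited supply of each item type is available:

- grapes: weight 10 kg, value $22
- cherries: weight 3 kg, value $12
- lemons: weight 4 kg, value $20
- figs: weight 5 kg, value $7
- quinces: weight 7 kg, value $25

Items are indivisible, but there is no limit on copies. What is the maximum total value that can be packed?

$232

Best value-per-unit is lemons at 20/4; filling with it alone gives 11×20 = 220.
Optimal mix: 1×cherries + 11×lemons → weight 47, value 232.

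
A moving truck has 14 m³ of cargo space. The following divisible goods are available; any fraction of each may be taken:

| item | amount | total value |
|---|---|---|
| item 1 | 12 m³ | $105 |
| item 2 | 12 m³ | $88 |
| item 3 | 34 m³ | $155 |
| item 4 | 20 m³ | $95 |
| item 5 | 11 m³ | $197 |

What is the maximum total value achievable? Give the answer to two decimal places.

Take in order of value per unit:
- item 5 (197/11 per unit): all 11 → value 197, running total 197.00
- item 1 (105/12 per unit): 3 of 12 → value 3×105/12 = 26.2500, running total 223.25
Total 223.25.

223.25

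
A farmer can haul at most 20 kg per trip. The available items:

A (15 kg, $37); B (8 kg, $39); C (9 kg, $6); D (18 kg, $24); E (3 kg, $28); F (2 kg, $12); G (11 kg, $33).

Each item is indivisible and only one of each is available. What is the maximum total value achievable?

$79

Check high-value combinations within 20 kg:
- B+E+F: weight 8+3+2=13, value 39+28+12=79
- A+E+F: weight 15+3+2=20, value 37+28+12=77
- E+F+G: weight 3+2+11=16, value 28+12+33=73
Best: $79.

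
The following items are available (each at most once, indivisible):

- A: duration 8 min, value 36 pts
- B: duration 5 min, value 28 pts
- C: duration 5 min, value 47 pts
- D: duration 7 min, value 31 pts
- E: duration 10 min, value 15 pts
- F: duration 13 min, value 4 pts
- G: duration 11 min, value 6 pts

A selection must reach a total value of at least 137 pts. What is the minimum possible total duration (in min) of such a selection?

Subsets with value ≥ 137, sorted by total duration:
- A+B+C+D: duration 25, value 142
- A+B+C+D+E: duration 35, value 157
Minimum duration: 25 min.

25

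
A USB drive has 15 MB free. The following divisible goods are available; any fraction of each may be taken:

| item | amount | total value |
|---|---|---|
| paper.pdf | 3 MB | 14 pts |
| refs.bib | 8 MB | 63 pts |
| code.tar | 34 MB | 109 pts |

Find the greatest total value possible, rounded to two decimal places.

Take in order of value per unit:
- refs.bib (63/8 per unit): all 8 → value 63, running total 63.00
- paper.pdf (14/3 per unit): all 3 → value 14, running total 77.00
- code.tar (109/34 per unit): 4 of 34 → value 4×109/34 = 12.8235, running total 89.82
Total 89.82.

89.82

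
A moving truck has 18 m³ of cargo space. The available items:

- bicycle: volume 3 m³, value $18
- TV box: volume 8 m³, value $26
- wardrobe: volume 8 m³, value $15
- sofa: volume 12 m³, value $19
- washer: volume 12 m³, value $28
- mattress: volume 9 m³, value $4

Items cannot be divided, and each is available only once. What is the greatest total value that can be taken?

Check high-value combinations within 18 m³:
- bicycle+washer: volume 3+12=15, value 18+28=46
- bicycle+TV box: volume 3+8=11, value 18+26=44
- TV box+wardrobe: volume 8+8=16, value 26+15=41
- bicycle+sofa: volume 3+12=15, value 18+19=37
- bicycle+wardrobe: volume 3+8=11, value 18+15=33
Best: $46.

$46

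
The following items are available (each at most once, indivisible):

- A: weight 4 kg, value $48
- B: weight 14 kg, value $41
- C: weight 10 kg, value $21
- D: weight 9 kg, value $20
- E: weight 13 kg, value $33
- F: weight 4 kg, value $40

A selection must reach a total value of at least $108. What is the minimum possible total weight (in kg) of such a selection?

Subsets with value ≥ 108, sorted by total weight:
- A+D+F: weight 17, value 108
- A+C+F: weight 18, value 109
- A+E+F: weight 21, value 121
- A+B+F: weight 22, value 129
Minimum weight: 17 kg.

17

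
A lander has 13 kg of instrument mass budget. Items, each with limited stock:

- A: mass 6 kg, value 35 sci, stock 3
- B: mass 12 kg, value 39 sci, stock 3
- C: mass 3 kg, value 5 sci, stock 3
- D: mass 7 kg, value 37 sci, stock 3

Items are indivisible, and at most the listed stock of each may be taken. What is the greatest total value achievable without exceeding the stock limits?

72 sci

Best selections within mass 13 and stock limits:
- 1×A + 1×D: mass 13, value 72
- 2×A: mass 12, value 70
- 2×C + 1×D: mass 13, value 47
Best: 72 sci.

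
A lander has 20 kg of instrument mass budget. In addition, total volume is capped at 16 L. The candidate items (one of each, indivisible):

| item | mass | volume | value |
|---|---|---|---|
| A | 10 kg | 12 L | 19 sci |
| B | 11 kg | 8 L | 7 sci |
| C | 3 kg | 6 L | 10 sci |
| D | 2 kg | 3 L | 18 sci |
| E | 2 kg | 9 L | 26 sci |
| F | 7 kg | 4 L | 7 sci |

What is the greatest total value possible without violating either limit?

Feasible sets respecting both limits:
- D+E+F: mass 11, volume 16, value 51
- D+E: mass 4, volume 12, value 44
- A+D: mass 12, volume 15, value 37
- C+E: mass 5, volume 15, value 36
Best: 51 sci.

51 sci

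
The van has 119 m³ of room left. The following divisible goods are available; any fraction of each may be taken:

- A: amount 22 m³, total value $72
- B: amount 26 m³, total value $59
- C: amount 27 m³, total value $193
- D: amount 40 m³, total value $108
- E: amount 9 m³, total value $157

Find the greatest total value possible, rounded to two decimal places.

577.65

Take in order of value per unit:
- E (157/9 per unit): all 9 → value 157, running total 157.00
- C (193/27 per unit): all 27 → value 193, running total 350.00
- A (72/22 per unit): all 22 → value 72, running total 422.00
- D (108/40 per unit): all 40 → value 108, running total 530.00
- B (59/26 per unit): 21 of 26 → value 21×59/26 = 47.6538, running total 577.65
Total 577.65.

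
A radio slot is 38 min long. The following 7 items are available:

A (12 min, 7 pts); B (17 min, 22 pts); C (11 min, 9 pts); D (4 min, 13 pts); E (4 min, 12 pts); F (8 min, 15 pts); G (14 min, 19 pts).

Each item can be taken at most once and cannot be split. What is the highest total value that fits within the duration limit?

62 pts

Check high-value combinations within 38 min:
- B+D+E+F: duration 17+4+4+8=33, value 22+13+12+15=62
- D+E+F+G: duration 4+4+8+14=30, value 13+12+15+19=59
- B+C+D+E: duration 17+11+4+4=36, value 22+9+13+12=56
- C+D+F+G: duration 11+4+8+14=37, value 9+13+15+19=56
- C+E+F+G: duration 11+4+8+14=37, value 9+12+15+19=55
Best: 62 pts.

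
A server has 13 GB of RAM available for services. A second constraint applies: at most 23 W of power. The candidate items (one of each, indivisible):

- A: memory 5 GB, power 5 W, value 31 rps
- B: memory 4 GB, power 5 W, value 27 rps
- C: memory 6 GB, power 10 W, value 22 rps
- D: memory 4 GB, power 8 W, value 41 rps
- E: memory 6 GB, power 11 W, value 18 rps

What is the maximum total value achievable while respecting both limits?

Feasible sets respecting both limits:
- A+B+D: memory 13, power 18, value 99
- A+D: memory 9, power 13, value 72
- B+D: memory 8, power 13, value 68
Best: 99 rps.

99 rps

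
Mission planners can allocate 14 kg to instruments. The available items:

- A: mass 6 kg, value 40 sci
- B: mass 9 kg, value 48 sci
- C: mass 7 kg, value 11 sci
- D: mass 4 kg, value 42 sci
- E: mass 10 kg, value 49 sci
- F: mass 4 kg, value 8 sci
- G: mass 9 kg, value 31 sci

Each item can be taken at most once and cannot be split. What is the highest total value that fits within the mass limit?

91 sci

Check high-value combinations within 14 kg:
- D+E: mass 4+10=14, value 42+49=91
- B+D: mass 9+4=13, value 48+42=90
- A+D+F: mass 6+4+4=14, value 40+42+8=90
- A+D: mass 6+4=10, value 40+42=82
Best: 91 sci.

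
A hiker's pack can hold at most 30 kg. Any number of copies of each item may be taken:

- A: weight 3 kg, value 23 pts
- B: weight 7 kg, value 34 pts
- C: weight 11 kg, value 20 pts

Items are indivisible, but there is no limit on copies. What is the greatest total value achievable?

Best value-per-unit is A at 23/3, and filling with it alone uses weight 10×3=30. No mix of the others beats 10×23 = 230.

230 pts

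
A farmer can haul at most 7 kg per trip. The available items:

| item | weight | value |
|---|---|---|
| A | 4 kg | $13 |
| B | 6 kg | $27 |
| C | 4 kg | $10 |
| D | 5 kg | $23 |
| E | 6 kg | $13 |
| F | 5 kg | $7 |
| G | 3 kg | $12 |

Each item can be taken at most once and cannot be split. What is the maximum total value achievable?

Check high-value combinations within 7 kg:
- B: weight 6, value 27
- A+G: weight 4+3=7, value 13+12=25
- D: weight 5, value 23
- C+G: weight 4+3=7, value 10+12=22
Best: $27.

$27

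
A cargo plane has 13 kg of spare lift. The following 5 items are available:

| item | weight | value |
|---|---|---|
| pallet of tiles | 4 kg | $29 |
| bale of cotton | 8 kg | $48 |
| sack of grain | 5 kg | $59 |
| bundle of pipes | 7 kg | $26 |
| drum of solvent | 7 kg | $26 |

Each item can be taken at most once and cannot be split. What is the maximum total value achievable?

Check high-value combinations within 13 kg:
- bale of cotton+sack of grain: weight 8+5=13, value 48+59=107
- pallet of tiles+sack of grain: weight 4+5=9, value 29+59=88
- sack of grain+bundle of pipes: weight 5+7=12, value 59+26=85
Best: $107.

$107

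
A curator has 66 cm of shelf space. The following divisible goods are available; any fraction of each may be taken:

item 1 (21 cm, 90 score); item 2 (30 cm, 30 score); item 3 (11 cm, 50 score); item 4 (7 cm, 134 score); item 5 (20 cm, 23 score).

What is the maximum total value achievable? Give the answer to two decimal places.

Take in order of value per unit:
- item 4 (134/7 per unit): all 7 → value 134, running total 134.00
- item 3 (50/11 per unit): all 11 → value 50, running total 184.00
- item 1 (90/21 per unit): all 21 → value 90, running total 274.00
- item 5 (23/20 per unit): all 20 → value 23, running total 297.00
- item 2 (30/30 per unit): 7 of 30 → value 7×30/30 = 7.0000, running total 304.00
Total 304.00.

304.00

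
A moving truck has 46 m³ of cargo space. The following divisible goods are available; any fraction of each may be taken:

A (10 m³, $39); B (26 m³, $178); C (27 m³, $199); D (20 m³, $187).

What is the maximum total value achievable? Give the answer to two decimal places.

Take in order of value per unit:
- D (187/20 per unit): all 20 → value 187, running total 187.00
- C (199/27 per unit): 26 of 27 → value 26×199/27 = 191.6296, running total 378.63
Total 378.63.

378.63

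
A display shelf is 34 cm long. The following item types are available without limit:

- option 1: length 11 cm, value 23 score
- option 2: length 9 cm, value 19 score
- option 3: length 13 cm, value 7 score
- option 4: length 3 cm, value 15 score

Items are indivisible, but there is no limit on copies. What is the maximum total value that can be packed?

165 score

Best value-per-unit is option 4 at 15/3, and filling with it alone uses length 11×3=33. No mix of the others beats 11×15 = 165.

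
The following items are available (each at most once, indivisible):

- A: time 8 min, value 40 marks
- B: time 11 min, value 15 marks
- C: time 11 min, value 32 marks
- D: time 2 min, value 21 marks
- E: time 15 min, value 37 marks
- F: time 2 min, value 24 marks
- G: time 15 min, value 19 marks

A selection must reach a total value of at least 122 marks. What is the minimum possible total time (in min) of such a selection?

27

Subsets with value ≥ 122, sorted by total time:
- A+D+E+F: time 27, value 122
- A+B+C+D+F: time 34, value 132
- A+C+E+F: time 36, value 133
Minimum time: 27 min.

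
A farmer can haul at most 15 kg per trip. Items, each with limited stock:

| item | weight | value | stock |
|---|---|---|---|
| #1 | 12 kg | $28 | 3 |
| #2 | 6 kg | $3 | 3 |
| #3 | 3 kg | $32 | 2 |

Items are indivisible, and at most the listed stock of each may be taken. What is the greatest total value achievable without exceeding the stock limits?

$67

Best selections within weight 15 and stock limits:
- 1×#2 + 2×#3: weight 12, value 67
- 2×#3: weight 6, value 64
- 1×#1 + 1×#3: weight 15, value 60
- 2×#2 + 1×#3: weight 15, value 38
Best: $67.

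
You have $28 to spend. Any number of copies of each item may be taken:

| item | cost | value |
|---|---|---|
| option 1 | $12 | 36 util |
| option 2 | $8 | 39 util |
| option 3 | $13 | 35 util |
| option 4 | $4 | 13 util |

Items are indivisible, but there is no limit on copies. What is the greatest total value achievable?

130 util

Best value-per-unit is option 2 at 39/8; filling with it alone gives 3×39 = 117.
Optimal mix: 3×option 2 + 1×option 4 → cost 28, value 130.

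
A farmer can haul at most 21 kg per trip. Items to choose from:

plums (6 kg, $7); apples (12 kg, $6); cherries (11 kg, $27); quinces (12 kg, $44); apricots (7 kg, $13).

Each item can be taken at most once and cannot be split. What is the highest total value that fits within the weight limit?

$57

Check high-value combinations within 21 kg:
- quinces+apricots: weight 12+7=19, value 44+13=57
- plums+quinces: weight 6+12=18, value 7+44=51
- quinces: weight 12, value 44
- cherries+apricots: weight 11+7=18, value 27+13=40
- plums+cherries: weight 6+11=17, value 7+27=34
Best: $57.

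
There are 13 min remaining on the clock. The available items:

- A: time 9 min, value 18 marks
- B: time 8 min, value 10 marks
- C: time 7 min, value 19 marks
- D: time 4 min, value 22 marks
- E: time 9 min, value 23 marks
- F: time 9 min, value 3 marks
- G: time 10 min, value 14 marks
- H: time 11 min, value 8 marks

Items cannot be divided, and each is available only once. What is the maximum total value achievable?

45 marks

Check high-value combinations within 13 min:
- D+E: time 4+9=13, value 22+23=45
- C+D: time 7+4=11, value 19+22=41
- A+D: time 9+4=13, value 18+22=40
Best: 45 marks.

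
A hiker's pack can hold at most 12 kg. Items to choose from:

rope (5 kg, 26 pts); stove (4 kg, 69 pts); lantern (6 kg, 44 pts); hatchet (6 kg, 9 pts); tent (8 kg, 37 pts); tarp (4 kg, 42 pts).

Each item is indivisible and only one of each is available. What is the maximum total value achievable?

113 pts

Check high-value combinations within 12 kg:
- stove+lantern: weight 4+6=10, value 69+44=113
- stove+tarp: weight 4+4=8, value 69+42=111
- stove+tent: weight 4+8=12, value 69+37=106
Best: 113 pts.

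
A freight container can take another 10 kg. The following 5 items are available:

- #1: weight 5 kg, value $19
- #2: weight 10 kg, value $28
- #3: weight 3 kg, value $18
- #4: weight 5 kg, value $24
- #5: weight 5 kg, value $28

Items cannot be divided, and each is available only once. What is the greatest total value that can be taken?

$52

Check high-value combinations within 10 kg:
- #4+#5: weight 5+5=10, value 24+28=52
- #1+#5: weight 5+5=10, value 19+28=47
- #3+#5: weight 3+5=8, value 18+28=46
Best: $52.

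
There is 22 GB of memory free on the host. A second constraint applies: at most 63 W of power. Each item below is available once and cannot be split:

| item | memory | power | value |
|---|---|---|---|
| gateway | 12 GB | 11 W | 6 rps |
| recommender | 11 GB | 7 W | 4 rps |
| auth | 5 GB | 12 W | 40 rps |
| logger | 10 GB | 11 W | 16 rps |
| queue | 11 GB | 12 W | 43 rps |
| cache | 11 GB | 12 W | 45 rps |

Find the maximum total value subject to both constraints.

Feasible sets respecting both limits:
- queue+cache: memory 22, power 24, value 88
- auth+cache: memory 16, power 24, value 85
- auth+queue: memory 16, power 24, value 83
Best: 88 rps.

88 rps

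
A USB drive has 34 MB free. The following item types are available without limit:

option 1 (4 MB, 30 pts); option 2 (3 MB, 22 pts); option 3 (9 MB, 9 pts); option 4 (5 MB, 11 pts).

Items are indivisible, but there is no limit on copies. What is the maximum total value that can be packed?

254 pts

Best value-per-unit is option 1 at 30/4; filling with it alone gives 8×30 = 240.
Optimal mix: 7×option 1 + 2×option 2 → size 34, value 254.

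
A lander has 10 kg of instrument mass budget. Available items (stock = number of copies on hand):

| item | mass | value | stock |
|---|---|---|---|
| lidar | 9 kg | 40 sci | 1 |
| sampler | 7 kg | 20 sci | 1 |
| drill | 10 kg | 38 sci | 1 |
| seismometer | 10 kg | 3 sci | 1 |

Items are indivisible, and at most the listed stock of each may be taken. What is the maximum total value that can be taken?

40 sci

Best selections within mass 10 and stock limits:
- 1×lidar: mass 9, value 40
- 1×drill: mass 10, value 38
- 1×sampler: mass 7, value 20
Best: 40 sci.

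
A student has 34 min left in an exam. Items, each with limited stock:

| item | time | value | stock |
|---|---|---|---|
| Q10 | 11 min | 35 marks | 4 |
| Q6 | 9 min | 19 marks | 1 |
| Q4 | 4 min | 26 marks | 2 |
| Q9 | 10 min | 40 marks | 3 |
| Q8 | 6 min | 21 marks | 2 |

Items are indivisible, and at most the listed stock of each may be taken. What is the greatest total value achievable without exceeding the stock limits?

Best selections within time 34 and stock limits:
- 2×Q4 + 2×Q9 + 1×Q8: time 34, value 153
- 1×Q4 + 3×Q9: time 34, value 146
- 2×Q4 + 1×Q9 + 2×Q8: time 30, value 134
Best: 153 marks.

153 marks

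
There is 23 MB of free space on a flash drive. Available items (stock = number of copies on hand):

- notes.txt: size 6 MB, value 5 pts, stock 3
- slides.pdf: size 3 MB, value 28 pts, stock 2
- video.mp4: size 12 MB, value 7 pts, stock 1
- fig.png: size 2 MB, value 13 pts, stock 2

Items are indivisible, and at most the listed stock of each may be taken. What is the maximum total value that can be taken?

92 pts

Best selections within size 23 and stock limits:
- 2×notes.txt + 2×slides.pdf + 2×fig.png: size 22, value 92
- 2×slides.pdf + 1×video.mp4 + 2×fig.png: size 22, value 89
- 1×notes.txt + 2×slides.pdf + 2×fig.png: size 16, value 87
- 2×slides.pdf + 2×fig.png: size 10, value 82
Best: 92 pts.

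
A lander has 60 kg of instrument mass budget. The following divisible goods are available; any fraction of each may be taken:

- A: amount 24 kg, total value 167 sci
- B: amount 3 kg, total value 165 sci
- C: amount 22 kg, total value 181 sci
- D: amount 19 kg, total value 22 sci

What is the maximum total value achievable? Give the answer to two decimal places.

525.74

Take in order of value per unit:
- B (165/3 per unit): all 3 → value 165, running total 165.00
- C (181/22 per unit): all 22 → value 181, running total 346.00
- A (167/24 per unit): all 24 → value 167, running total 513.00
- D (22/19 per unit): 11 of 19 → value 11×22/19 = 12.7368, running total 525.74
Total 525.74.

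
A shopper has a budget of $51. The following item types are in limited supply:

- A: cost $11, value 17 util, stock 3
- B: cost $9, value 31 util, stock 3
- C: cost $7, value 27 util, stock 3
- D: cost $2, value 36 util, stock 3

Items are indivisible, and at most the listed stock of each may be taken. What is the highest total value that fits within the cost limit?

255 util

Best selections within cost 51 and stock limits:
- 3×B + 2×C + 3×D: cost 47, value 255
- 2×B + 3×C + 3×D: cost 45, value 251
- 1×A + 3×B + 1×C + 3×D: cost 51, value 245
- 1×A + 2×B + 2×C + 3×D: cost 49, value 241
Best: 255 util.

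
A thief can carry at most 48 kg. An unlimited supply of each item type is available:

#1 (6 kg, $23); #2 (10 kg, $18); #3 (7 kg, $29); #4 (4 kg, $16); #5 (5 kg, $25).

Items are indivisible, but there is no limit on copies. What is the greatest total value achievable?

Best value-per-unit is #5 at 25/5; filling with it alone gives 9×25 = 225.
Optimal mix: 2×#4 + 8×#5 → weight 48, value 232.

$232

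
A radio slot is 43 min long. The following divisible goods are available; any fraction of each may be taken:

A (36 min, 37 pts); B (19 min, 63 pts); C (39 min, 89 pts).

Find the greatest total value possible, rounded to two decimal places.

117.77

Take in order of value per unit:
- B (63/19 per unit): all 19 → value 63, running total 63.00
- C (89/39 per unit): 24 of 39 → value 24×89/39 = 54.7692, running total 117.77
Total 117.77.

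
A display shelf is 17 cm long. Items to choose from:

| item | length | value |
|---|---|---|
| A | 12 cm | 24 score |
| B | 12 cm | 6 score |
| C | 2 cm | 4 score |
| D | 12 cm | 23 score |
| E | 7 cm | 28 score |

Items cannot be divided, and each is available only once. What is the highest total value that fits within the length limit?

Check high-value combinations within 17 cm:
- C+E: length 2+7=9, value 4+28=32
- E: length 7, value 28
- A+C: length 12+2=14, value 24+4=28
- C+D: length 2+12=14, value 4+23=27
- A: length 12, value 24
Best: 32 score.

32 score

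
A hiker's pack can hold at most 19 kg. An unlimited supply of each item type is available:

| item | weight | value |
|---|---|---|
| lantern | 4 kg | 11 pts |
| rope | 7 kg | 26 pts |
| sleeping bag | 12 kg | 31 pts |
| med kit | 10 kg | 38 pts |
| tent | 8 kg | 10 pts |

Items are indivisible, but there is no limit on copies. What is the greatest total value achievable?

64 pts

Best value-per-unit is med kit at 38/10; filling with it alone gives 1×38 = 38.
Optimal mix: 1×rope + 1×med kit → weight 17, value 64.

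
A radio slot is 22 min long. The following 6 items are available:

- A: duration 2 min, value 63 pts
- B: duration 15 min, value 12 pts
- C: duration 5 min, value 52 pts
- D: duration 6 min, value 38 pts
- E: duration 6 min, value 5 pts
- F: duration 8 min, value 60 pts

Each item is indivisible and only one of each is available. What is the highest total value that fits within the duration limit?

213 pts

This is a 0/1 knapsack; check combinations near the capacity.
- A+C+D+F: duration 2+5+6+8=21, value 63+52+38+60=213
- A+C+E+F: duration 2+5+6+8=21, value 63+52+5+60=180
- A+C+F: duration 2+5+8=15, value 63+52+60=175
- A+D+E+F: duration 2+6+6+8=22, value 63+38+5+60=166
- A+D+F: duration 2+6+8=16, value 63+38+60=161
Best: 213 pts.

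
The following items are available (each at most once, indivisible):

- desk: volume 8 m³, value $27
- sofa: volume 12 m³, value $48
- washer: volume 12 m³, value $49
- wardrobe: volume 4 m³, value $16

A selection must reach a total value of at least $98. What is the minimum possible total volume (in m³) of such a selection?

28

Subsets with value ≥ 98, sorted by total volume:
- sofa+washer+wardrobe: volume 28, value 113
- desk+sofa+washer: volume 32, value 124
- desk+sofa+washer+wardrobe: volume 36, value 140
Minimum volume: 28 m³.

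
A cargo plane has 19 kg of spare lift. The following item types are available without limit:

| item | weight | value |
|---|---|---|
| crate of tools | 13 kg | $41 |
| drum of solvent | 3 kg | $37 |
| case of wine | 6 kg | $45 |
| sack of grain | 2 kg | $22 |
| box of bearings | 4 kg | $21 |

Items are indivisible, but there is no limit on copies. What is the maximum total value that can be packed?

$229

Best value-per-unit is drum of solvent at 37/3; filling with it alone gives 6×37 = 222.
Optimal mix: 5×drum of solvent + 2×sack of grain → weight 19, value 229.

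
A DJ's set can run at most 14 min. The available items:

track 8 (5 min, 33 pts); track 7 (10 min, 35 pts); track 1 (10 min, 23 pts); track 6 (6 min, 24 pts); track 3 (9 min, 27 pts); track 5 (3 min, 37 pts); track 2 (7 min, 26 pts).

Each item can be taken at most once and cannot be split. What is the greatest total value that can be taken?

94 pts

Check high-value combinations within 14 min:
- track 8+track 6+track 5: duration 5+6+3=14, value 33+24+37=94
- track 7+track 5: duration 10+3=13, value 35+37=72
- track 8+track 5: duration 5+3=8, value 33+37=70
- track 3+track 5: duration 9+3=12, value 27+37=64
- track 5+track 2: duration 3+7=10, value 37+26=63
Best: 94 pts.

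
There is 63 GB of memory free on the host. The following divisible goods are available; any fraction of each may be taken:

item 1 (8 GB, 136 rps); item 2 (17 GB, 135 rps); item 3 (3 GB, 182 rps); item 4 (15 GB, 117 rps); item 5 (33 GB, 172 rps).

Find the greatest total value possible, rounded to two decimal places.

674.24

Take in order of value per unit:
- item 3 (182/3 per unit): all 3 → value 182, running total 182.00
- item 1 (136/8 per unit): all 8 → value 136, running total 318.00
- item 2 (135/17 per unit): all 17 → value 135, running total 453.00
- item 4 (117/15 per unit): all 15 → value 117, running total 570.00
- item 5 (172/33 per unit): 20 of 33 → value 20×172/33 = 104.2424, running total 674.24
Total 674.24.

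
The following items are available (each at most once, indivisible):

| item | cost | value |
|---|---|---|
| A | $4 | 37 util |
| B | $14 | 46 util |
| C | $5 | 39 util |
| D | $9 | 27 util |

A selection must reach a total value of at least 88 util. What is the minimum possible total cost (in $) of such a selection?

18

Subsets with value ≥ 88, sorted by total cost:
- A+C+D: cost 18, value 103
- A+B+C: cost 23, value 122
- A+B+D: cost 27, value 110
Minimum cost: 18 $.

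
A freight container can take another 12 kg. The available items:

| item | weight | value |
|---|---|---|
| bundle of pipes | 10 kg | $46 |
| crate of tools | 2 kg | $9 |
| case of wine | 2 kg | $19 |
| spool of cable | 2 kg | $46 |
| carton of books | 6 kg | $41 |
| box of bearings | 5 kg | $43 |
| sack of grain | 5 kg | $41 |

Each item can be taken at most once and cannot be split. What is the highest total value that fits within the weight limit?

Check high-value combinations within 12 kg:
- spool of cable+box of bearings+sack of grain: weight 2+5+5=12, value 46+43+41=130
- crate of tools+case of wine+spool of cable+box of bearings: weight 2+2+2+5=11, value 9+19+46+43=117
- crate of tools+case of wine+spool of cable+sack of grain: weight 2+2+2+5=11, value 9+19+46+41=115
Best: $130.

$130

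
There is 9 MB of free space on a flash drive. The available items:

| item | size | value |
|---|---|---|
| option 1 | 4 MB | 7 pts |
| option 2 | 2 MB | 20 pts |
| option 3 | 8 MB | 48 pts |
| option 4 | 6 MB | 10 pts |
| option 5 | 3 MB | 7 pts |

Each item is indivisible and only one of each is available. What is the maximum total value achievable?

48 pts

Check high-value combinations within 9 MB:
- option 3: size 8, value 48
- option 1+option 2+option 5: size 4+2+3=9, value 7+20+7=34
- option 2+option 4: size 2+6=8, value 20+10=30
- option 2+option 5: size 2+3=5, value 20+7=27
- option 1+option 2: size 4+2=6, value 7+20=27
Best: 48 pts.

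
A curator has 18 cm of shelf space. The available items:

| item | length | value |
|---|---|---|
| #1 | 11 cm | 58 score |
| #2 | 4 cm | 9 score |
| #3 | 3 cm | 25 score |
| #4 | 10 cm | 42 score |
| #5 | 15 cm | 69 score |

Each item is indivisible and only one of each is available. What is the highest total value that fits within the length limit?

Check high-value combinations within 18 cm:
- #3+#5: length 3+15=18, value 25+69=94
- #1+#2+#3: length 11+4+3=18, value 58+9+25=92
- #1+#3: length 11+3=14, value 58+25=83
Best: 94 score.

94 score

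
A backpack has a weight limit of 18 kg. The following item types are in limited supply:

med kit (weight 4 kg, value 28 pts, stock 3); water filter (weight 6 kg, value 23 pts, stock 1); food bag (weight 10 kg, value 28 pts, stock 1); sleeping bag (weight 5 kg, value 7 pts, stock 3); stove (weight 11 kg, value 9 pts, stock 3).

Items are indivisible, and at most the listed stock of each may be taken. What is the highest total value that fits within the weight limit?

Top feasible selections:
- 3×med kit + 1×water filter: weight 18, value 107
- 3×med kit + 1×sleeping bag: weight 17, value 91
Best: 107 pts.

107 pts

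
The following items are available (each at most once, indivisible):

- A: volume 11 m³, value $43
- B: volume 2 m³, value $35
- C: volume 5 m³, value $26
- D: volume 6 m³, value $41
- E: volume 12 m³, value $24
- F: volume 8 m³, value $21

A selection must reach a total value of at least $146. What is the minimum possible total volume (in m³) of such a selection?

Subsets with value ≥ 146, sorted by total volume:
- A+B+C+D+F: volume 32, value 166
- B+C+D+E+F: volume 33, value 147
- A+B+C+D+E: volume 36, value 169
Minimum volume: 32 m³.

32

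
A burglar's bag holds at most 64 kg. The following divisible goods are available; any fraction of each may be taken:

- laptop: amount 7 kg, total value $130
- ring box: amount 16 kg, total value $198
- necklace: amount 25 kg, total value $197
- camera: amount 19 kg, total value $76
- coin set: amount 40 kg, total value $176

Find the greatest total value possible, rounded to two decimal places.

Take in order of value per unit:
- laptop (130/7 per unit): all 7 → value 130, running total 130.00
- ring box (198/16 per unit): all 16 → value 198, running total 328.00
- necklace (197/25 per unit): all 25 → value 197, running total 525.00
- coin set (176/40 per unit): 16 of 40 → value 16×176/40 = 70.4000, running total 595.40
Total 595.40.

595.40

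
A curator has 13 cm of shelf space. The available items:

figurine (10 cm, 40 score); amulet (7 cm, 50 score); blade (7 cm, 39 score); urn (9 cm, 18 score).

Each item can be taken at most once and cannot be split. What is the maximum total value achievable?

Check high-value combinations within 13 cm:
- amulet: length 7, value 50
- figurine: length 10, value 40
- blade: length 7, value 39
Best: 50 score.

50 score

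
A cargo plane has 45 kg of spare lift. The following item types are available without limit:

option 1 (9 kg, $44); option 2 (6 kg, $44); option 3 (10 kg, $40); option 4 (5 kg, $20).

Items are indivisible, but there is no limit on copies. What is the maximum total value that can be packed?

Best value-per-unit is option 2 at 44/6; filling with it alone gives 7×44 = 308.
Optimal mix: 1×option 1 + 6×option 2 → weight 45, value 308.

$308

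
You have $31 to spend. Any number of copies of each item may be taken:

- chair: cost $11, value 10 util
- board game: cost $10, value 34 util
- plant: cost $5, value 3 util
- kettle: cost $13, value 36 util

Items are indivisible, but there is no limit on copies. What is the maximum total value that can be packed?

Best value-per-unit is board game at 34/10, and filling with it alone uses cost 3×10=30. No mix of the others beats 3×34 = 102.

102 util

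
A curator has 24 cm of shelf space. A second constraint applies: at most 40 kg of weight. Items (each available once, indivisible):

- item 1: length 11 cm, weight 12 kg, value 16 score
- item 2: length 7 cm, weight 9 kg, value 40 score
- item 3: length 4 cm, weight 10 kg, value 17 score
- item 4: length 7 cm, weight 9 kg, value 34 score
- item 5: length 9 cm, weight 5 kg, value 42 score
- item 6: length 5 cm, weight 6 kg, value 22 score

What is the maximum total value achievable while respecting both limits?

Feasible sets respecting both limits:
- item 2+item 4+item 5: length 23, weight 23, value 116
- item 2+item 3+item 4+item 6: length 23, weight 34, value 113
- item 2+item 5+item 6: length 21, weight 20, value 104
Best: 116 score.

116 score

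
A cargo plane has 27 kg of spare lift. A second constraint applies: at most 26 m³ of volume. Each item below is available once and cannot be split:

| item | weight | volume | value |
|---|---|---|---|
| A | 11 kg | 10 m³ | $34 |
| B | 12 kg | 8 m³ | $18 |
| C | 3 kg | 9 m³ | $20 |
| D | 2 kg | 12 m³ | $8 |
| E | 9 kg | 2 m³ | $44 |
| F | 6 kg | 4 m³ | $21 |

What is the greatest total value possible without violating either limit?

$99

Feasible sets respecting both limits:
- A+E+F: weight 26, volume 16, value 99
- A+C+E: weight 23, volume 21, value 98
- A+D+E: weight 22, volume 24, value 86
- C+E+F: weight 18, volume 15, value 85
Best: $99.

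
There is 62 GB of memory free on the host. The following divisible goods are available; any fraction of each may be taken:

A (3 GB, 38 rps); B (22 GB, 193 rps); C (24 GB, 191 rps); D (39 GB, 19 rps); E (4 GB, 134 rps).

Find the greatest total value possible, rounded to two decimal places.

Take in order of value per unit:
- E (134/4 per unit): all 4 → value 134, running total 134.00
- A (38/3 per unit): all 3 → value 38, running total 172.00
- B (193/22 per unit): all 22 → value 193, running total 365.00
- C (191/24 per unit): all 24 → value 191, running total 556.00
- D (19/39 per unit): 9 of 39 → value 9×19/39 = 4.3846, running total 560.38
Total 560.38.

560.38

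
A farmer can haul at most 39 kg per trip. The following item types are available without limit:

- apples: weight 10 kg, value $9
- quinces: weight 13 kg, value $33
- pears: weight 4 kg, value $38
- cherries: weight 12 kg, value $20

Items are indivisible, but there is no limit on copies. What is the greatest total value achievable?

Best value-per-unit is pears at 38/4, and filling with it alone uses weight 9×4=36. No mix of the others beats 9×38 = 342.

$342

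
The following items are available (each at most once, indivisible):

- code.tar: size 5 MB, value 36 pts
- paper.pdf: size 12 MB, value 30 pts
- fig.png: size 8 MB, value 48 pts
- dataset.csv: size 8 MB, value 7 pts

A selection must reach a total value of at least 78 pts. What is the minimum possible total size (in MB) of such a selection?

13

Subsets with value ≥ 78, sorted by total size:
- code.tar+fig.png: size 13, value 84
- paper.pdf+fig.png: size 20, value 78
- code.tar+fig.png+dataset.csv: size 21, value 91
- code.tar+paper.pdf+fig.png: size 25, value 114
Minimum size: 13 MB.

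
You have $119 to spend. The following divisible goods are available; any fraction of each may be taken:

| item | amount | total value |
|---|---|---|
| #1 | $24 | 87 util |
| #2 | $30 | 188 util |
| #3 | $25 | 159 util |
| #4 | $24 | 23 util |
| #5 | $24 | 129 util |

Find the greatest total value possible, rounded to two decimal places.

578.33

Take in order of value per unit:
- #3 (159/25 per unit): all 25 → value 159, running total 159.00
- #2 (188/30 per unit): all 30 → value 188, running total 347.00
- #5 (129/24 per unit): all 24 → value 129, running total 476.00
- #1 (87/24 per unit): all 24 → value 87, running total 563.00
- #4 (23/24 per unit): 16 of 24 → value 16×23/24 = 15.3333, running total 578.33
Total 578.33.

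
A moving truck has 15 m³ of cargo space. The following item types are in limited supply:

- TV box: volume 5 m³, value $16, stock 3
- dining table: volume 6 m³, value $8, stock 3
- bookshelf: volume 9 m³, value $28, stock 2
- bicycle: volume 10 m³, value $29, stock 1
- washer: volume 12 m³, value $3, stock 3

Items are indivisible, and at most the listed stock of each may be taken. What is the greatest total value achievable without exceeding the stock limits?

$48

Best selections within volume 15 and stock limits:
- 3×TV box: volume 15, value 48
- 1×TV box + 1×bicycle: volume 15, value 45
- 1×TV box + 1×bookshelf: volume 14, value 44
- 1×dining table + 1×bookshelf: volume 15, value 36
Best: $48.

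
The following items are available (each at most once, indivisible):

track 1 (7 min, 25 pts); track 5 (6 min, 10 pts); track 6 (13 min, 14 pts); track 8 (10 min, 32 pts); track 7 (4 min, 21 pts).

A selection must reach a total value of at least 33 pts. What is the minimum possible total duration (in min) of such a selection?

11

Subsets with value ≥ 33, sorted by total duration:
- track 1+track 7: duration 11, value 46
- track 1+track 5: duration 13, value 35
- track 8+track 7: duration 14, value 53
- track 5+track 8: duration 16, value 42
Minimum duration: 11 min.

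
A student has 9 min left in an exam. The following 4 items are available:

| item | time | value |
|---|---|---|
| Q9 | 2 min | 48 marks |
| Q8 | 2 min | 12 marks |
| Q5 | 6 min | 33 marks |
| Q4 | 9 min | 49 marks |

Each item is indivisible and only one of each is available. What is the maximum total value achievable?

81 marks

Check high-value combinations within 9 min:
- Q9+Q5: time 2+6=8, value 48+33=81
- Q9+Q8: time 2+2=4, value 48+12=60
- Q4: time 9, value 49
- Q9: time 2, value 48
- Q8+Q5: time 2+6=8, value 12+33=45
Best: 81 marks.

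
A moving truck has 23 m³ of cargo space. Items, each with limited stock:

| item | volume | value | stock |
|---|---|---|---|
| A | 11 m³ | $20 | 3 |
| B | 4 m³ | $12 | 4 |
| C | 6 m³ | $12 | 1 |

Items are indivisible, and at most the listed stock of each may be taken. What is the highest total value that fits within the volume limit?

Top feasible selections:
- 4×B + 1×C: volume 22, value 60
- 1×A + 3×B: volume 23, value 56
Best: $60.

$60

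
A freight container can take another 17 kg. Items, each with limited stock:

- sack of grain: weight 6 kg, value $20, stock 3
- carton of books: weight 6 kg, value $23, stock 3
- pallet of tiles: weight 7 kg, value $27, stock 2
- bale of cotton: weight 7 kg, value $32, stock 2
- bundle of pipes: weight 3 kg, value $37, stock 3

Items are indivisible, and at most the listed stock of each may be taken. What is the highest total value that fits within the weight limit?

$143

Best selections within weight 17 and stock limits:
- 1×bale of cotton + 3×bundle of pipes: weight 16, value 143
- 1×pallet of tiles + 3×bundle of pipes: weight 16, value 138
- 1×carton of books + 3×bundle of pipes: weight 15, value 134
- 1×sack of grain + 3×bundle of pipes: weight 15, value 131
Best: $143.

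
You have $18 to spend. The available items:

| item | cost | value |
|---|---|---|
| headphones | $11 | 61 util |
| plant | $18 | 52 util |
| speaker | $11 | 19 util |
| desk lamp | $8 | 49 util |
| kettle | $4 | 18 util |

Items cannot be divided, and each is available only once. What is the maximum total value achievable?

79 util

Check high-value combinations within $18:
- headphones+kettle: cost 11+4=15, value 61+18=79
- desk lamp+kettle: cost 8+4=12, value 49+18=67
- headphones: cost 11, value 61
Best: 79 util.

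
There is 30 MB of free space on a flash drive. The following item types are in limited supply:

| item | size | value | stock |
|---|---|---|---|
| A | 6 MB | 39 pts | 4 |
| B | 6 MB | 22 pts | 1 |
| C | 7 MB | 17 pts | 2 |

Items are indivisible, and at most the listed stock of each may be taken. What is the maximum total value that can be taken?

Top feasible selections:
- 4×A + 1×B: size 30, value 178
- 4×A: size 24, value 156
- 3×A + 1×B: size 24, value 139
- 3×A + 1×C: size 25, value 134
Best: 178 pts.

178 pts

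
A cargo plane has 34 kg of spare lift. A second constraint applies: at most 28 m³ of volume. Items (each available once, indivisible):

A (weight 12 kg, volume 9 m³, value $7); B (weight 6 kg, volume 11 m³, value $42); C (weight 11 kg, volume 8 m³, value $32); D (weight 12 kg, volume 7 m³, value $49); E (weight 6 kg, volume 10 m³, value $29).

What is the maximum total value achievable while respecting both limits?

Feasible sets respecting both limits:
- B+C+D: weight 29, volume 26, value 123
- B+D+E: weight 24, volume 28, value 120
- C+D+E: weight 29, volume 25, value 110
Best: $123.

$123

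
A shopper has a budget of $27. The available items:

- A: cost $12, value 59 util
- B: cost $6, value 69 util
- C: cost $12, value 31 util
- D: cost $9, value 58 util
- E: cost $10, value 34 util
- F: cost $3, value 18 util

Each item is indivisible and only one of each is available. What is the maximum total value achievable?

186 util

This is a 0/1 knapsack; check combinations near the capacity.
- A+B+D: cost 12+6+9=27, value 59+69+58=186
- B+D+E: cost 6+9+10=25, value 69+58+34=161
- B+C+D: cost 6+12+9=27, value 69+31+58=158
Best: 186 util.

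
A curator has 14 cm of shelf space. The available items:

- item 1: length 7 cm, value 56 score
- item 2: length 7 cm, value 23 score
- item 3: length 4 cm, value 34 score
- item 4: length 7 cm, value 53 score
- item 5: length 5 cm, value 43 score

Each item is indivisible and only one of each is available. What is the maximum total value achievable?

109 score

Check high-value combinations within 14 cm:
- item 1+item 4: length 7+7=14, value 56+53=109
- item 1+item 5: length 7+5=12, value 56+43=99
- item 4+item 5: length 7+5=12, value 53+43=96
- item 1+item 3: length 7+4=11, value 56+34=90
Best: 109 score.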